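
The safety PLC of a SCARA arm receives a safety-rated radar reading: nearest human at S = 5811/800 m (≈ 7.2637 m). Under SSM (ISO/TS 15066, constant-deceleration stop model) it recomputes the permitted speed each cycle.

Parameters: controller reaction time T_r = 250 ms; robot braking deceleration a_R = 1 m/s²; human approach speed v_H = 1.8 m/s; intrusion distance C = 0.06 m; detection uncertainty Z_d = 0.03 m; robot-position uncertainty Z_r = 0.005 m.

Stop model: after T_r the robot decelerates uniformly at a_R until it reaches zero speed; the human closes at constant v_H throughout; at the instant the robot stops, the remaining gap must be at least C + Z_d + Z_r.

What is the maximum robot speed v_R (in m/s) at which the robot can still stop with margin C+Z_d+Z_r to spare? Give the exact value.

v_R_max = 43/20 m/s = 2.1500 m/s

quadratic (1/2)·v² + (41/20)·v + (-215/32) = 0
  disc = (41/20)² − 4·(1/2)·(-215/32) = 441/25 ; √disc = 21/5
  v_R = (−(41/20) + 21/5) / (2·(1/2)) = 43/20 m/s
check:
braking lasts T_s = (43/20)/1 = 2.1500 s
robot covers v_R·T_r = 2.1500·0.2500 = 0.5375 m before braking
robot covers 2.1500·2.1500 − ½·1.0000·2.1500² = 2.3112 m while stopping
human closes 1.8000·2.4000 = 4.3200 m
margins: 0.0600+0.0300+0.0050 = 0.0950 m
sum ≈ 0.5375+2.3112+4.3200+0.0950 ≈ 7.2637 m = S ✓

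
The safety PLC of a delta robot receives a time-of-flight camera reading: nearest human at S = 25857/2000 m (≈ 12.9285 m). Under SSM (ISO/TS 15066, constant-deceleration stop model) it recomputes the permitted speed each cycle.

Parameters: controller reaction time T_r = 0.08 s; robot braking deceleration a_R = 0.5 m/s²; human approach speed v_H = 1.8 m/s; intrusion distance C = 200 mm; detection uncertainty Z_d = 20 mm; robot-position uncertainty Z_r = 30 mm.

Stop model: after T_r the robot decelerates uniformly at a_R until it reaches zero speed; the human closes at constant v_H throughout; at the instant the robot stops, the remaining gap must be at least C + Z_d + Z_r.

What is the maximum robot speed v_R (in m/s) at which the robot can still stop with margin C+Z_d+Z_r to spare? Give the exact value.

collect terms ⇒ (1)·v_R² + (92/25)·v_R + (-25069/2000) = 0
  disc = (92/25)² − 4·(1)·(-25069/2000) = 159201/2500 ; √disc = 399/50
  v_R = (−(92/25) + 399/50) / (2·(1)) = 43/20 m/s
check:
T_s = v_R/a_R = (43/20)/(1/2) = 4.3000 s
robot in T_r: 2.1500·0.0800 = 0.1720 m
robot covers 2.1500·4.3000 − ½·0.5000·4.3000² = 4.6225 m while stopping
human over T_r+T_s: 1.8000·(0.0800+4.3000) = 7.8840 m
C+Z_d+Z_r = 0.2000+0.0200+0.0300 = 0.2500 m
sum ≈ 0.1720+4.6225+7.8840+0.2500 ≈ 12.9285 m = S ✓

v_R_max = 43/20 m/s = 2.1500 m/s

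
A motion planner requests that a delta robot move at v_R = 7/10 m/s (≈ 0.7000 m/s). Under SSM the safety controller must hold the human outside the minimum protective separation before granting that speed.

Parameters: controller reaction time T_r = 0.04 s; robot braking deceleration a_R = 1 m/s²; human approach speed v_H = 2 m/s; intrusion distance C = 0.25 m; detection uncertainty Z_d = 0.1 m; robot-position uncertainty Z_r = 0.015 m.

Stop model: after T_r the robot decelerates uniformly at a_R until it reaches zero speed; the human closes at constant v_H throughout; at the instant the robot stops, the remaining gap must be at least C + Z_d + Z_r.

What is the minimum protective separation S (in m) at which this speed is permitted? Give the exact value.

S_min = 1059/500 m = 2.1180 m

T_s = v_R/a_R = (7/10)/1 = 0.7000 s
robot covers v_R·T_r = 0.7000·0.0400 = 0.0280 m before braking
braking distance = 0.7000²/(2·1.0000) = 0.2450 m
human over T_r+T_s: 2.0000·(0.0400+0.7000) = 1.4800 m
margins: 0.2500+0.1000+0.0150 = 0.3650 m
S_min ≈ 0.0280+0.2450+1.4800+0.3650  ⇒  S_min = 1059/500 m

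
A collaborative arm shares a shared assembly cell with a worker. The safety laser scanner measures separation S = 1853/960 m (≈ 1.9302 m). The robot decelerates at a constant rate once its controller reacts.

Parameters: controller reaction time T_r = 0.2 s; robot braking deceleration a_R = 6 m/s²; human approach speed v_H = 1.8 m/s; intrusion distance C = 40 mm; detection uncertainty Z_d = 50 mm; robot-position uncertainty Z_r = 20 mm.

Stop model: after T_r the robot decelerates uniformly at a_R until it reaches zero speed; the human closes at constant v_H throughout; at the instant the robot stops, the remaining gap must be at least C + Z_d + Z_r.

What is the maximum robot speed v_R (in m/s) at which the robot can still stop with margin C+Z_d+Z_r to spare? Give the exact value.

v_R_max = 43/20 m/s = 2.1500 m/s

at the boundary: (1/12)·v² + (1/2)·v + (-7009/4800) = 0
  disc = (1/2)² − 4·(1/12)·(-7009/4800) = 10609/14400 ; √disc = 103/120
  v_R = (−(1/2) + 103/120) / (2·(1/12)) = 43/20 m/s
check:
T_s = v_R/a_R = (43/20)/6 = 0.3583 s
robot covers v_R·T_r = 2.1500·0.2000 = 0.4300 m before braking
robot covers 2.1500·0.3583 − ½·6.0000·0.3583² = 0.3852 m while stopping
human closes 1.8000·0.5583 = 1.0050 m
C+Z_d+Z_r = 0.0400+0.0500+0.0200 = 0.1100 m
sum ≈ 0.4300+0.3852+1.0050+0.1100 ≈ 1.9302 m = S ✓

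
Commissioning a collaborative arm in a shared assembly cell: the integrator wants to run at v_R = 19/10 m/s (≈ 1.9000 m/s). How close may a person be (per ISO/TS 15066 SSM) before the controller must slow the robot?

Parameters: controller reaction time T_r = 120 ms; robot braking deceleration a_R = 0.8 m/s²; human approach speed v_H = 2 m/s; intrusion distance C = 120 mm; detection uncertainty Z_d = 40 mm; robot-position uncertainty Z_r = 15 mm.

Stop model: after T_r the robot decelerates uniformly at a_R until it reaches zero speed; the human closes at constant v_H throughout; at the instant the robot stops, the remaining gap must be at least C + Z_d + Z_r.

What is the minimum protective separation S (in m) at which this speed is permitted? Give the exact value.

braking lasts T_s = (19/10)/(4/5) = 2.3750 s
robot in T_r: 1.9000·0.1200 = 0.2280 m
robot under decel: 1.9000²/(2·0.8000) = 2.2563 m
person approaches 2.0000·(0.1200+2.3750) = 4.9900 m
margins: 0.1200+0.0400+0.0150 = 0.1750 m
S_min ≈ 0.2280+2.2563+4.9900+0.1750  ⇒  S_min = 30597/4000 m

S_min = 30597/4000 m = 7.6493 m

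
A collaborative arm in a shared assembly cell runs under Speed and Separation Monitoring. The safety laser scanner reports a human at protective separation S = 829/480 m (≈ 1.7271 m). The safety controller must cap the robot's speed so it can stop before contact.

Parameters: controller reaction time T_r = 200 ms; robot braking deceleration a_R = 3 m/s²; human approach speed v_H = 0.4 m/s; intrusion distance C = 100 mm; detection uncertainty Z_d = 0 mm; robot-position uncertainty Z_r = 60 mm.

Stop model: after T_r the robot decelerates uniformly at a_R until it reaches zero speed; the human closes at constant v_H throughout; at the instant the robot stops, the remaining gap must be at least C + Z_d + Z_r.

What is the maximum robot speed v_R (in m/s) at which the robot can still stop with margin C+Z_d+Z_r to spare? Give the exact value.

v_R_max = 43/20 m/s = 2.1500 m/s

at the boundary: (1/6)·v² + (1/3)·v + (-3569/2400) = 0
  disc = (1/3)² − 4·(1/6)·(-3569/2400) = 441/400 ; √disc = 21/20
  v_R = (−(1/3) + 21/20) / (2·(1/6)) = 43/20 m/s
check:
stop time T_s = (43/20)/3 = 0.7167 s
robot covers v_R·T_r = 2.1500·0.2000 = 0.4300 m before braking
robot under decel: 2.1500²/(2·3.0000) = 0.7704 m
human closes 0.4000·0.9167 = 0.3667 m
margins: 0.1000+0.0000+0.0600 = 0.1600 m
sum ≈ 0.4300+0.7704+0.3667+0.1600 ≈ 1.7271 m = S ✓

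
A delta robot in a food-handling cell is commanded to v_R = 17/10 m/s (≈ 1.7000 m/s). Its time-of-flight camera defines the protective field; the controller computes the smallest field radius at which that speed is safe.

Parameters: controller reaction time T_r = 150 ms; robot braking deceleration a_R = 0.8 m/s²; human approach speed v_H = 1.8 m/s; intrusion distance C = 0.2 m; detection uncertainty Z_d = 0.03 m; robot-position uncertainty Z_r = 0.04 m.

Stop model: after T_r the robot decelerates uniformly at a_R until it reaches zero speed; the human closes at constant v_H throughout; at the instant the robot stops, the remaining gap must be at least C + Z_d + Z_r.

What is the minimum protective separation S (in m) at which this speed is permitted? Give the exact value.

braking lasts T_s = (17/10)/(4/5) = 2.1250 s
robot covers v_R·T_r = 1.7000·0.1500 = 0.2550 m before braking
braking distance = 1.7000²/(2·0.8000) = 1.8062 m
person approaches 1.8000·(0.1500+2.1250) = 4.0950 m
residual clearance needed = 0.2000+0.0300+0.0400 = 0.2700 m
S_min ≈ 0.2550+1.8062+4.0950+0.2700  ⇒  S_min = 5141/800 m

S_min = 5141/800 m = 6.4262 m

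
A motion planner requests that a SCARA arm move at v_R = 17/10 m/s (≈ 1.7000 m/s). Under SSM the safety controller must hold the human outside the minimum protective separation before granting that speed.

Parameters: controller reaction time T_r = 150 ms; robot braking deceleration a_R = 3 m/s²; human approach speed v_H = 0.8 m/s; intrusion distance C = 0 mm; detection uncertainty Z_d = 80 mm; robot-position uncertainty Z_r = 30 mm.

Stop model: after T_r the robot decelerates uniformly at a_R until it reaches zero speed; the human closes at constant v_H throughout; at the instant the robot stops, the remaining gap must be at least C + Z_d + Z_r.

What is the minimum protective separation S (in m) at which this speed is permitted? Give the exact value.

S_min = 71/50 m = 1.4200 m

T_s = v_R/a_R = (17/10)/3 = 0.5667 s
robot in T_r: 1.7000·0.1500 = 0.2550 m
robot covers 1.7000·0.5667 − ½·3.0000·0.5667² = 0.4817 m while stopping
human over T_r+T_s: 0.8000·(0.1500+0.5667) = 0.5733 m
C+Z_d+Z_r = 0.0000+0.0800+0.0300 = 0.1100 m
S_min ≈ 0.2550+0.4817+0.5733+0.1100  ⇒  S_min = 71/50 m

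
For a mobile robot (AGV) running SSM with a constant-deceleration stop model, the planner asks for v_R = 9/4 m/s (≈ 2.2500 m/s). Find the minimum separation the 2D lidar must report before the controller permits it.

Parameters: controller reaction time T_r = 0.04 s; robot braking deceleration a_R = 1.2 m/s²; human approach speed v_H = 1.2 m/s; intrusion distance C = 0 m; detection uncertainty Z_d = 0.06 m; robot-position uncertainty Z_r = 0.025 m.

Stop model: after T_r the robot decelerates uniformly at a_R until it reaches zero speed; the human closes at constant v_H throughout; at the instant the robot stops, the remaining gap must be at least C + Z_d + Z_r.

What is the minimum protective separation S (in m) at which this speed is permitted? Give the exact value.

T_s = v_R/a_R = (9/4)/(6/5) = 1.8750 s
robot covers v_R·T_r = 2.2500·0.0400 = 0.0900 m before braking
robot covers 2.2500·1.8750 − ½·1.2000·1.8750² = 2.1094 m while stopping
human closes 1.2000·1.9150 = 2.2980 m
C+Z_d+Z_r = 0.0000+0.0600+0.0250 = 0.0850 m
S_min ≈ 0.0900+2.1094+2.2980+0.0850  ⇒  S_min = 36659/8000 m

S_min = 36659/8000 m = 4.5824 m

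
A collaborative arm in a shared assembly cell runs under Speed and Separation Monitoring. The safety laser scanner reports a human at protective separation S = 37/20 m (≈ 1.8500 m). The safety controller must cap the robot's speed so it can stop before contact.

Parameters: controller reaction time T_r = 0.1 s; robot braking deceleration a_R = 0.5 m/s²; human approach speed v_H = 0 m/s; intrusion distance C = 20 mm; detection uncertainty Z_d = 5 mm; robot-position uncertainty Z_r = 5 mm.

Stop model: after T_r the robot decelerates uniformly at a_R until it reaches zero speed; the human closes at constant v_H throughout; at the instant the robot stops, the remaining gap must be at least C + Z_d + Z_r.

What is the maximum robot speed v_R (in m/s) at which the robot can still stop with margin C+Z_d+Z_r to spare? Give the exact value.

v_R_max = 13/10 m/s = 1.3000 m/s

collect terms ⇒ (1)·v_R² + (1/10)·v_R + (-91/50) = 0
  disc = (1/10)² − 4·(1)·(-91/50) = 729/100 ; √disc = 27/10
  v_R = (−(1/10) + 27/10) / (2·(1)) = 13/10 m/s
check:
stop time T_s = (13/10)/(1/2) = 2.6000 s
reaction-phase robot travel = 1.3000·0.1000 = 0.1300 m
robot covers 1.3000·2.6000 − ½·0.5000·2.6000² = 1.6900 m while stopping
person approaches 0.0000·(0.1000+2.6000) = 0.0000 m
margins: 0.0200+0.0050+0.0050 = 0.0300 m
sum ≈ 0.1300+1.6900+0.0000+0.0300 ≈ 1.8500 m = S ✓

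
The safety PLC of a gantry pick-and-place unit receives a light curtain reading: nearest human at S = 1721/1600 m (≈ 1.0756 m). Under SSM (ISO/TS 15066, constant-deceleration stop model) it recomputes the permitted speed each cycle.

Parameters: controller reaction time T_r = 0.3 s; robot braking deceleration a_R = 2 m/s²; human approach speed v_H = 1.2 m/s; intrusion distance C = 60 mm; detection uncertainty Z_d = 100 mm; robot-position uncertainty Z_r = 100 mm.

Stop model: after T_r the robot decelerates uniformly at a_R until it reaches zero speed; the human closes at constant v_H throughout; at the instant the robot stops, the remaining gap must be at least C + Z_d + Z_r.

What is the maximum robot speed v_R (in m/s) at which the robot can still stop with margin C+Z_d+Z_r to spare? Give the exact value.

at the boundary: (1/4)·v² + (9/10)·v + (-729/1600) = 0
  disc = (9/10)² − 4·(1/4)·(-729/1600) = 81/64 ; √disc = 9/8
  v_R = (−(9/10) + 9/8) / (2·(1/4)) = 9/20 m/s
check:
T_s = v_R/a_R = (9/20)/2 = 0.2250 s
robot in T_r: 0.4500·0.3000 = 0.1350 m
robot under decel: 0.4500²/(2·2.0000) = 0.0506 m
person approaches 1.2000·(0.3000+0.2250) = 0.6300 m
residual clearance needed = 0.0600+0.1000+0.1000 = 0.2600 m
sum ≈ 0.1350+0.0506+0.6300+0.2600 ≈ 1.0756 m = S ✓

v_R_max = 9/20 m/s = 0.4500 m/s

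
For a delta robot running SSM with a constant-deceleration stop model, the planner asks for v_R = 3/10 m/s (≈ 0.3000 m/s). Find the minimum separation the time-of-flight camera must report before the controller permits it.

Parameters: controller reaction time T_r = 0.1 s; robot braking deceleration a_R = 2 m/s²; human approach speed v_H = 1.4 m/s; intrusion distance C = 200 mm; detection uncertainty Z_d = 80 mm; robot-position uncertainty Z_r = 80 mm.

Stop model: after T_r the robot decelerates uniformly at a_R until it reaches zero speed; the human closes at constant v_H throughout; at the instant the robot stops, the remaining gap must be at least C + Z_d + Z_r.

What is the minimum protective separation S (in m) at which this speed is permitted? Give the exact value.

stop time T_s = (3/10)/2 = 0.1500 s
robot in T_r: 0.3000·0.1000 = 0.0300 m
robot under decel: 0.3000²/(2·2.0000) = 0.0225 m
person approaches 1.4000·(0.1000+0.1500) = 0.3500 m
margins: 0.2000+0.0800+0.0800 = 0.3600 m
S_min ≈ 0.0300+0.0225+0.3500+0.3600  ⇒  S_min = 61/80 m

S_min = 61/80 m = 0.7625 m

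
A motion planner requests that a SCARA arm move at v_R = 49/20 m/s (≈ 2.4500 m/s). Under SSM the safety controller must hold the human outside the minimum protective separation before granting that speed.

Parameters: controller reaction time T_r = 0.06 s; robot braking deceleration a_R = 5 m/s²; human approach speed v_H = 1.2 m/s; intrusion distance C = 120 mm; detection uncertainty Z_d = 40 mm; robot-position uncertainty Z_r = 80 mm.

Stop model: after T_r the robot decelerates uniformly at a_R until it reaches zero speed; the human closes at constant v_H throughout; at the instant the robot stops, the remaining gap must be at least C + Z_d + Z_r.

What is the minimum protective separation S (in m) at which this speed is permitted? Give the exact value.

S_min = 6589/4000 m = 1.6473 m

braking lasts T_s = (49/20)/5 = 0.4900 s
reaction-phase robot travel = 2.4500·0.0600 = 0.1470 m
robot covers 2.4500·0.4900 − ½·5.0000·0.4900² = 0.6002 m while stopping
person approaches 1.2000·(0.0600+0.4900) = 0.6600 m
margins: 0.1200+0.0400+0.0800 = 0.2400 m
S_min ≈ 0.1470+0.6002+0.6600+0.2400  ⇒  S_min = 6589/4000 m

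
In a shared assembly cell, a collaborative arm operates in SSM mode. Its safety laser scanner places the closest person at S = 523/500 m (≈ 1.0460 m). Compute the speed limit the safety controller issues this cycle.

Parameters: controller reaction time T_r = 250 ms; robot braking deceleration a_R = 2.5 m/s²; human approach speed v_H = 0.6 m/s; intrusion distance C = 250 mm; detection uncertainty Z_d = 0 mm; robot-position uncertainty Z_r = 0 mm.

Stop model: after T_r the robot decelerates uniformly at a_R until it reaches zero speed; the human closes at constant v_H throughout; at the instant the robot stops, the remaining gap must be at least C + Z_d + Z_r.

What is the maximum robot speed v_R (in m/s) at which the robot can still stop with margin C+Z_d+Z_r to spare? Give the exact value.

v_R_max = 19/20 m/s = 0.9500 m/s

quadratic (1/5)·v² + (49/100)·v + (-323/500) = 0
  disc = (49/100)² − 4·(1/5)·(-323/500) = 7569/10000 ; √disc = 87/100
  v_R = (−(49/100) + 87/100) / (2·(1/5)) = 19/20 m/s
check:
T_s = v_R/a_R = (19/20)/(5/2) = 0.3800 s
reaction-phase robot travel = 0.9500·0.2500 = 0.2375 m
robot under decel: 0.9500²/(2·2.5000) = 0.1805 m
human closes 0.6000·0.6300 = 0.3780 m
residual clearance needed = 0.2500+0.0000+0.0000 = 0.2500 m
sum ≈ 0.2375+0.1805+0.3780+0.2500 ≈ 1.0460 m = S ✓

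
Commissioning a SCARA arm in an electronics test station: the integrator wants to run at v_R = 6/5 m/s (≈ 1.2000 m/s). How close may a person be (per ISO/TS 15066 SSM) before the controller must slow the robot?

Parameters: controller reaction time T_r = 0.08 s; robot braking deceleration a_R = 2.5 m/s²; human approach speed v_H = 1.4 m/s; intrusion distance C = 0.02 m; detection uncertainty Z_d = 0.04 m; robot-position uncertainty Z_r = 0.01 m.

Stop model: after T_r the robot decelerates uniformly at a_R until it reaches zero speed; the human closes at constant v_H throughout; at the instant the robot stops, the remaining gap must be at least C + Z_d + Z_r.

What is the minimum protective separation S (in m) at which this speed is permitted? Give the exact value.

S_min = 619/500 m = 1.2380 m

braking lasts T_s = (6/5)/(5/2) = 0.4800 s
robot covers v_R·T_r = 1.2000·0.0800 = 0.0960 m before braking
robot covers 1.2000·0.4800 − ½·2.5000·0.4800² = 0.2880 m while stopping
person approaches 1.4000·(0.0800+0.4800) = 0.7840 m
margins: 0.0200+0.0400+0.0100 = 0.0700 m
S_min ≈ 0.0960+0.2880+0.7840+0.0700  ⇒  S_min = 619/500 m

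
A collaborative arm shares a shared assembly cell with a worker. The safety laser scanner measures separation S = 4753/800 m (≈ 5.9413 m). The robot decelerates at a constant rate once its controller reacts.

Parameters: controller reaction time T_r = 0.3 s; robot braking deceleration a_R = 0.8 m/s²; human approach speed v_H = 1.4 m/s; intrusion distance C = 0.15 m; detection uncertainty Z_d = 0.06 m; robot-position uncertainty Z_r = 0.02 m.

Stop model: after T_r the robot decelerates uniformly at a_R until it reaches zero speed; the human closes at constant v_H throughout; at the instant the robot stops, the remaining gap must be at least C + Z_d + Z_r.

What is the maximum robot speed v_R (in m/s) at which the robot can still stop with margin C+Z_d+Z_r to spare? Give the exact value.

v_R_max = 17/10 m/s = 1.7000 m/s

at the boundary: (5/8)·v² + (41/20)·v + (-4233/800) = 0
  disc = (41/20)² − 4·(5/8)·(-4233/800) = 27889/1600 ; √disc = 167/40
  v_R = (−(41/20) + 167/40) / (2·(5/8)) = 17/10 m/s
check:
T_s = v_R/a_R = (17/10)/(4/5) = 2.1250 s
robot in T_r: 1.7000·0.3000 = 0.5100 m
robot covers 1.7000·2.1250 − ½·0.8000·2.1250² = 1.8062 m while stopping
human over T_r+T_s: 1.4000·(0.3000+2.1250) = 3.3950 m
margins: 0.1500+0.0600+0.0200 = 0.2300 m
sum ≈ 0.5100+1.8062+3.3950+0.2300 ≈ 5.9413 m = S ✓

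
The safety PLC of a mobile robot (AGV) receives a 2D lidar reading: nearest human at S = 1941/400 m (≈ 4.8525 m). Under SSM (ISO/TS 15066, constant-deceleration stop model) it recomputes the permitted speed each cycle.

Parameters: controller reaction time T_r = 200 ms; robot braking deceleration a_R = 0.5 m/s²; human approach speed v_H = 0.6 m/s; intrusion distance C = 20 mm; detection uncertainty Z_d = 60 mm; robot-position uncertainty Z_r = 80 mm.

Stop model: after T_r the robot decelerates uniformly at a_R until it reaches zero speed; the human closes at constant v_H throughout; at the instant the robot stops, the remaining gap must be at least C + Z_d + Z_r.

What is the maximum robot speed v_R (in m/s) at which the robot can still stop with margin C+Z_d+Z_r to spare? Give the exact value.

v_R_max = 31/20 m/s = 1.5500 m/s

at the boundary: (1)·v² + (7/5)·v + (-1829/400) = 0
  disc = (7/5)² − 4·(1)·(-1829/400) = 81/4 ; √disc = 9/2
  v_R = (−(7/5) + 9/2) / (2·(1)) = 31/20 m/s
check:
stop time T_s = (31/20)/(1/2) = 3.1000 s
robot covers v_R·T_r = 1.5500·0.2000 = 0.3100 m before braking
robot covers 1.5500·3.1000 − ½·0.5000·3.1000² = 2.4025 m while stopping
person approaches 0.6000·(0.2000+3.1000) = 1.9800 m
margins: 0.0200+0.0600+0.0800 = 0.1600 m
sum ≈ 0.3100+2.4025+1.9800+0.1600 ≈ 4.8525 m = S ✓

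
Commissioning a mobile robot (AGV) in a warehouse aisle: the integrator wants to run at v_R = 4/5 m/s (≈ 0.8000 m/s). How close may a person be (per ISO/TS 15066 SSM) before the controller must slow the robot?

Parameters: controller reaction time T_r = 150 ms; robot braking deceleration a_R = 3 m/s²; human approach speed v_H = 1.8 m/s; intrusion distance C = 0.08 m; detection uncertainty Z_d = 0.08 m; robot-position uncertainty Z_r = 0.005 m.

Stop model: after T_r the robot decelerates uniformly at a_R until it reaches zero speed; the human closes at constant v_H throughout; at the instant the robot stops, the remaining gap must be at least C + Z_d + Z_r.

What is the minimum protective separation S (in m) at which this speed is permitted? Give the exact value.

braking lasts T_s = (4/5)/3 = 0.2667 s
robot covers v_R·T_r = 0.8000·0.1500 = 0.1200 m before braking
robot under decel: 0.8000²/(2·3.0000) = 0.1067 m
human over T_r+T_s: 1.8000·(0.1500+0.2667) = 0.7500 m
margins: 0.0800+0.0800+0.0050 = 0.1650 m
S_min ≈ 0.1200+0.1067+0.7500+0.1650  ⇒  S_min = 137/120 m

S_min = 137/120 m = 1.1417 m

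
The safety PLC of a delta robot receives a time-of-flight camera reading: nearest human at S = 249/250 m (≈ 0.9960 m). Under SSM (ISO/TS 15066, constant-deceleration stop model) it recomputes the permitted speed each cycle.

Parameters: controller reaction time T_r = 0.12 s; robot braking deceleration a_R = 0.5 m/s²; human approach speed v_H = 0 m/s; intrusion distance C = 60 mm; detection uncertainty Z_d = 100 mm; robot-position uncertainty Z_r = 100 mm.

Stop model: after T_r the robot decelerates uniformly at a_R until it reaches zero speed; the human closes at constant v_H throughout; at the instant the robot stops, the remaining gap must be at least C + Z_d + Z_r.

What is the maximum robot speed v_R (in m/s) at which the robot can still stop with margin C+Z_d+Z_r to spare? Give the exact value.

v_R_max = 4/5 m/s = 0.8000 m/s

collect terms ⇒ (1)·v_R² + (3/25)·v_R + (-92/125) = 0
  disc = (3/25)² − 4·(1)·(-92/125) = 1849/625 ; √disc = 43/25
  v_R = (−(3/25) + 43/25) / (2·(1)) = 4/5 m/s
check:
stop time T_s = (4/5)/(1/2) = 1.6000 s
reaction-phase robot travel = 0.8000·0.1200 = 0.0960 m
robot covers 0.8000·1.6000 − ½·0.5000·1.6000² = 0.6400 m while stopping
human closes 0.0000·1.7200 = 0.0000 m
margins: 0.0600+0.1000+0.1000 = 0.2600 m
sum ≈ 0.0960+0.6400+0.0000+0.2600 ≈ 0.9960 m = S ✓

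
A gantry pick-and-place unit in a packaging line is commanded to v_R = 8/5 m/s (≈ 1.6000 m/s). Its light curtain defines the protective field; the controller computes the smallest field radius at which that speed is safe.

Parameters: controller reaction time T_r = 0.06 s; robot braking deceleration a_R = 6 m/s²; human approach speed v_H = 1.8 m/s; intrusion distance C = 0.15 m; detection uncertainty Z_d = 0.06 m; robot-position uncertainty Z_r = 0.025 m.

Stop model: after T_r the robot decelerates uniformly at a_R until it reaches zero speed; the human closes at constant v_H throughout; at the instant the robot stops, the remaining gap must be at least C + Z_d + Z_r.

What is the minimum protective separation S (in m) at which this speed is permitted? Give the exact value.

S_min = 3397/3000 m = 1.1323 m

T_s = v_R/a_R = (8/5)/6 = 0.2667 s
reaction-phase robot travel = 1.6000·0.0600 = 0.0960 m
robot covers 1.6000·0.2667 − ½·6.0000·0.2667² = 0.2133 m while stopping
human closes 1.8000·0.3267 = 0.5880 m
residual clearance needed = 0.1500+0.0600+0.0250 = 0.2350 m
S_min ≈ 0.0960+0.2133+0.5880+0.2350  ⇒  S_min = 3397/3000 m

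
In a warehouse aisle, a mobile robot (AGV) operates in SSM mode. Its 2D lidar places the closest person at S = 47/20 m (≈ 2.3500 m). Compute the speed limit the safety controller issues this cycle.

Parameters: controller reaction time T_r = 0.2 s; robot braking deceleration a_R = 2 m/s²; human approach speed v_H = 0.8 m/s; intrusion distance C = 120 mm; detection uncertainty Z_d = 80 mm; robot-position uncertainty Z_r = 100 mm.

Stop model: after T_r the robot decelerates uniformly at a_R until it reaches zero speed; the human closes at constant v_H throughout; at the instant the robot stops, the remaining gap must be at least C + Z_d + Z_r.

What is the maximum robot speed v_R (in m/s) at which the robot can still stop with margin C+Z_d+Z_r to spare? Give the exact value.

v_R_max = 9/5 m/s = 1.8000 m/s

quadratic (1/4)·v² + (3/5)·v + (-189/100) = 0
  disc = (3/5)² − 4·(1/4)·(-189/100) = 9/4 ; √disc = 3/2
  v_R = (−(3/5) + 3/2) / (2·(1/4)) = 9/5 m/s
check:
stop time T_s = (9/5)/2 = 0.9000 s
reaction-phase robot travel = 1.8000·0.2000 = 0.3600 m
robot under decel: 1.8000²/(2·2.0000) = 0.8100 m
person approaches 0.8000·(0.2000+0.9000) = 0.8800 m
margins: 0.1200+0.0800+0.1000 = 0.3000 m
sum ≈ 0.3600+0.8100+0.8800+0.3000 ≈ 2.3500 m = S ✓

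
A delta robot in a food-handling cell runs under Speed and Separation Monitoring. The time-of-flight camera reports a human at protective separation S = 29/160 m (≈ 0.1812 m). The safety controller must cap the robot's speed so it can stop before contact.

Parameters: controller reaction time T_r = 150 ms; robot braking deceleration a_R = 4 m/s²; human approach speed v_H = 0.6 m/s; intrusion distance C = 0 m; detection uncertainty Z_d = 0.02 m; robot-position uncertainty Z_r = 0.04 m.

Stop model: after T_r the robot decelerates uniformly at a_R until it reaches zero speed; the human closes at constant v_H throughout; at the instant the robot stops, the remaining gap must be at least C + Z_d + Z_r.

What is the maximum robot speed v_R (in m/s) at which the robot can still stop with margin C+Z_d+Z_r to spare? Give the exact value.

v_R_max = 1/10 m/s = 0.1000 m/s

at the boundary: (1/8)·v² + (3/10)·v + (-1/32) = 0
  disc = (3/10)² − 4·(1/8)·(-1/32) = 169/1600 ; √disc = 13/40
  v_R = (−(3/10) + 13/40) / (2·(1/8)) = 1/10 m/s
check:
stop time T_s = (1/10)/4 = 0.0250 s
robot in T_r: 0.1000·0.1500 = 0.0150 m
robot under decel: 0.1000²/(2·4.0000) = 0.0013 m
human closes 0.6000·0.1750 = 0.1050 m
residual clearance needed = 0.0000+0.0200+0.0400 = 0.0600 m
sum ≈ 0.0150+0.0013+0.1050+0.0600 ≈ 0.1812 m = S ✓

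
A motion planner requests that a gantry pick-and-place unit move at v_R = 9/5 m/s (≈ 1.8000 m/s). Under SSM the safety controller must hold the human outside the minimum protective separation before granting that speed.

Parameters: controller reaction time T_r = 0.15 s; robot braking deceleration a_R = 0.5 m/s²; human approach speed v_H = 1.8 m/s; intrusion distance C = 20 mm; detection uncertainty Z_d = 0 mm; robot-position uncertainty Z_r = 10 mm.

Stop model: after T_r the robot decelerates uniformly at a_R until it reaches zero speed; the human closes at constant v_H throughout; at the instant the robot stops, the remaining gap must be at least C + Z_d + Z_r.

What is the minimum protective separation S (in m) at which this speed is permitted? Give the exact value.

T_s = v_R/a_R = (9/5)/(1/2) = 3.6000 s
robot in T_r: 1.8000·0.1500 = 0.2700 m
braking distance = 1.8000²/(2·0.5000) = 3.2400 m
person approaches 1.8000·(0.1500+3.6000) = 6.7500 m
residual clearance needed = 0.0200+0.0000+0.0100 = 0.0300 m
S_min ≈ 0.2700+3.2400+6.7500+0.0300  ⇒  S_min = 1029/100 m

S_min = 1029/100 m = 10.2900 m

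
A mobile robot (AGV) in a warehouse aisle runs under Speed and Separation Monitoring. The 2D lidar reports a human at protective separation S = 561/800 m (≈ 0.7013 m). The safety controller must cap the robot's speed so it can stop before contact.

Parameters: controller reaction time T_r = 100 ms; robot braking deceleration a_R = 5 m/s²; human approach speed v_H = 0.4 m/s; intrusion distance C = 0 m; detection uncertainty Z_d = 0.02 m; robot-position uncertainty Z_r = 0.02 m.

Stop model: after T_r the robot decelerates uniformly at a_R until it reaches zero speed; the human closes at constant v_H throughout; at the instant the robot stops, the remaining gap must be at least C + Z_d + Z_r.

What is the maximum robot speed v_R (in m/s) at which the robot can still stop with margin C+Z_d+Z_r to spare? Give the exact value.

at the boundary: (1/10)·v² + (9/50)·v + (-497/800) = 0
  disc = (9/50)² − 4·(1/10)·(-497/800) = 2809/10000 ; √disc = 53/100
  v_R = (−(9/50) + 53/100) / (2·(1/10)) = 7/4 m/s
check:
braking lasts T_s = (7/4)/5 = 0.3500 s
robot in T_r: 1.7500·0.1000 = 0.1750 m
braking distance = 1.7500²/(2·5.0000) = 0.3063 m
person approaches 0.4000·(0.1000+0.3500) = 0.1800 m
margins: 0.0000+0.0200+0.0200 = 0.0400 m
sum ≈ 0.1750+0.3063+0.1800+0.0400 ≈ 0.7013 m = S ✓

v_R_max = 7/4 m/s = 1.7500 m/s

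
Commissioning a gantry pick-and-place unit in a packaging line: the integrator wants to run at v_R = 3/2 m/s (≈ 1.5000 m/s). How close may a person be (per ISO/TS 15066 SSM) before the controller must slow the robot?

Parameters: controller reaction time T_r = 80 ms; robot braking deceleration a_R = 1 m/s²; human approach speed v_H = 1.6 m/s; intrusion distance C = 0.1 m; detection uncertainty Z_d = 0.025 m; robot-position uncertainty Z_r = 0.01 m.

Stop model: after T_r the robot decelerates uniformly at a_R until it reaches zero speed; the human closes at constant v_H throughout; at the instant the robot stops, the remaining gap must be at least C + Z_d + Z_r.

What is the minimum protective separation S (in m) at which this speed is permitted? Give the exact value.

braking lasts T_s = (3/2)/1 = 1.5000 s
robot covers v_R·T_r = 1.5000·0.0800 = 0.1200 m before braking
braking distance = 1.5000²/(2·1.0000) = 1.1250 m
human over T_r+T_s: 1.6000·(0.0800+1.5000) = 2.5280 m
residual clearance needed = 0.1000+0.0250+0.0100 = 0.1350 m
S_min ≈ 0.1200+1.1250+2.5280+0.1350  ⇒  S_min = 977/250 m

S_min = 977/250 m = 3.9080 m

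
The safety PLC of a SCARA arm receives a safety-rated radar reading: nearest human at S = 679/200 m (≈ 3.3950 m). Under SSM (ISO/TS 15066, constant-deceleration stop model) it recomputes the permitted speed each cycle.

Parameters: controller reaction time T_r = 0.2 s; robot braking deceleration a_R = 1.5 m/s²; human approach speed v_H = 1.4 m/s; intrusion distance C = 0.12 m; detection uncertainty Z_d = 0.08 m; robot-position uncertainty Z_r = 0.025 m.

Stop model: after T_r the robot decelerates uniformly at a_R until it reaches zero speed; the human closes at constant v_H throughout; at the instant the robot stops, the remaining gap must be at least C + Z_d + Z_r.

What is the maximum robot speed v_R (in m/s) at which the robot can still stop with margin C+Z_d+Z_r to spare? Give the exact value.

v_R_max = 17/10 m/s = 1.7000 m/s

collect terms ⇒ (1/3)·v_R² + (17/15)·v_R + (-289/100) = 0
  disc = (17/15)² − 4·(1/3)·(-289/100) = 1156/225 ; √disc = 34/15
  v_R = (−(17/15) + 34/15) / (2·(1/3)) = 17/10 m/s
check:
T_s = v_R/a_R = (17/10)/(3/2) = 1.1333 s
robot covers v_R·T_r = 1.7000·0.2000 = 0.3400 m before braking
robot covers 1.7000·1.1333 − ½·1.5000·1.1333² = 0.9633 m while stopping
human over T_r+T_s: 1.4000·(0.2000+1.1333) = 1.8667 m
residual clearance needed = 0.1200+0.0800+0.0250 = 0.2250 m
sum ≈ 0.3400+0.9633+1.8667+0.2250 ≈ 3.3950 m = S ✓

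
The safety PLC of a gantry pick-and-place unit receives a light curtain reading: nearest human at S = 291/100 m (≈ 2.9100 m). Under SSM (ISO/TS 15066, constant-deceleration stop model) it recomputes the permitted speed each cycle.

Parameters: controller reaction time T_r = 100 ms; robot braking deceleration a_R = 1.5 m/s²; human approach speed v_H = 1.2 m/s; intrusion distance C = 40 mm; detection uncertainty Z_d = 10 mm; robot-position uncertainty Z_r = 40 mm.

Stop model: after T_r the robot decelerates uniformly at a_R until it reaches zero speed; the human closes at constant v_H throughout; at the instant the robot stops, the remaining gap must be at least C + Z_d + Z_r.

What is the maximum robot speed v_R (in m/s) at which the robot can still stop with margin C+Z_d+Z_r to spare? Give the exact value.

quadratic (1/3)·v² + (9/10)·v + (-27/10) = 0
  disc = (9/10)² − 4·(1/3)·(-27/10) = 441/100 ; √disc = 21/10
  v_R = (−(9/10) + 21/10) / (2·(1/3)) = 9/5 m/s
check:
braking lasts T_s = (9/5)/(3/2) = 1.2000 s
robot covers v_R·T_r = 1.8000·0.1000 = 0.1800 m before braking
robot covers 1.8000·1.2000 − ½·1.5000·1.2000² = 1.0800 m while stopping
person approaches 1.2000·(0.1000+1.2000) = 1.5600 m
C+Z_d+Z_r = 0.0400+0.0100+0.0400 = 0.0900 m
sum ≈ 0.1800+1.0800+1.5600+0.0900 ≈ 2.9100 m = S ✓

v_R_max = 9/5 m/s = 1.8000 m/s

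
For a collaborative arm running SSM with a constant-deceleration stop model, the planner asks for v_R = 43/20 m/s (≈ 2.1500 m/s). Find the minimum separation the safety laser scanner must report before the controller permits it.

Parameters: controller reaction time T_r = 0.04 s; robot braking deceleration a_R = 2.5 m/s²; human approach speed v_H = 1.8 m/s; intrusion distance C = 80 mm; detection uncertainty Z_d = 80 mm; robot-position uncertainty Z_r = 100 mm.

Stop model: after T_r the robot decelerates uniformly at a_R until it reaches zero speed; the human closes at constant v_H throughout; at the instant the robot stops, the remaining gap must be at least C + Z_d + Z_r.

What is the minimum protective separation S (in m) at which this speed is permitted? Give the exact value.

braking lasts T_s = (43/20)/(5/2) = 0.8600 s
robot covers v_R·T_r = 2.1500·0.0400 = 0.0860 m before braking
robot under decel: 2.1500²/(2·2.5000) = 0.9245 m
human over T_r+T_s: 1.8000·(0.0400+0.8600) = 1.6200 m
residual clearance needed = 0.0800+0.0800+0.1000 = 0.2600 m
S_min ≈ 0.0860+0.9245+1.6200+0.2600  ⇒  S_min = 5781/2000 m

S_min = 5781/2000 m = 2.8905 m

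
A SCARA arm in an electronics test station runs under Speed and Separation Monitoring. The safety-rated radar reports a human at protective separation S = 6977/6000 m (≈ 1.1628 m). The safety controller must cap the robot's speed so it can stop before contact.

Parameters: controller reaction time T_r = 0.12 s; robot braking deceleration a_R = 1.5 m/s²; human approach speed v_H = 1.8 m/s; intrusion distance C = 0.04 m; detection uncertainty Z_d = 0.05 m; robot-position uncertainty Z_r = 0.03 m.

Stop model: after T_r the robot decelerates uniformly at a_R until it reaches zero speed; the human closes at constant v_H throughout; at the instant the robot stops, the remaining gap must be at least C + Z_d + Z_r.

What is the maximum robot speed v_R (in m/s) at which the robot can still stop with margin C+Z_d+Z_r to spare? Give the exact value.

collect terms ⇒ (1/3)·v_R² + (33/25)·v_R + (-4961/6000) = 0
  disc = (33/25)² − 4·(1/3)·(-4961/6000) = 64009/22500 ; √disc = 253/150
  v_R = (−(33/25) + 253/150) / (2·(1/3)) = 11/20 m/s
check:
stop time T_s = (11/20)/(3/2) = 0.3667 s
robot covers v_R·T_r = 0.5500·0.1200 = 0.0660 m before braking
robot covers 0.5500·0.3667 − ½·1.5000·0.3667² = 0.1008 m while stopping
person approaches 1.8000·(0.1200+0.3667) = 0.8760 m
C+Z_d+Z_r = 0.0400+0.0500+0.0300 = 0.1200 m
sum ≈ 0.0660+0.1008+0.8760+0.1200 ≈ 1.1628 m = S ✓

v_R_max = 11/20 m/s = 0.5500 m/s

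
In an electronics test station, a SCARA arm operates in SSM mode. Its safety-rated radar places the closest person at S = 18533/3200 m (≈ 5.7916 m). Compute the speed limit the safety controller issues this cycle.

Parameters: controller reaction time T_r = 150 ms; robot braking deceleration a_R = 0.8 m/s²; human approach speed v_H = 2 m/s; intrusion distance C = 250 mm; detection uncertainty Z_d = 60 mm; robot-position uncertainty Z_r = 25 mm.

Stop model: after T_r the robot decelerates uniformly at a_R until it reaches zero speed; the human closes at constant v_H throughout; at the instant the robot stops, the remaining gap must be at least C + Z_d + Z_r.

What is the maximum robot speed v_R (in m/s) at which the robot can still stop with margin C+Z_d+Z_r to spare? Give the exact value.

v_R_max = 29/20 m/s = 1.4500 m/s

collect terms ⇒ (5/8)·v_R² + (53/20)·v_R + (-16501/3200) = 0
  disc = (53/20)² − 4·(5/8)·(-16501/3200) = 127449/6400 ; √disc = 357/80
  v_R = (−(53/20) + 357/80) / (2·(5/8)) = 29/20 m/s
check:
braking lasts T_s = (29/20)/(4/5) = 1.8125 s
robot covers v_R·T_r = 1.4500·0.1500 = 0.2175 m before braking
robot under decel: 1.4500²/(2·0.8000) = 1.3141 m
human closes 2.0000·1.9625 = 3.9250 m
residual clearance needed = 0.2500+0.0600+0.0250 = 0.3350 m
sum ≈ 0.2175+1.3141+3.9250+0.3350 ≈ 5.7916 m = S ✓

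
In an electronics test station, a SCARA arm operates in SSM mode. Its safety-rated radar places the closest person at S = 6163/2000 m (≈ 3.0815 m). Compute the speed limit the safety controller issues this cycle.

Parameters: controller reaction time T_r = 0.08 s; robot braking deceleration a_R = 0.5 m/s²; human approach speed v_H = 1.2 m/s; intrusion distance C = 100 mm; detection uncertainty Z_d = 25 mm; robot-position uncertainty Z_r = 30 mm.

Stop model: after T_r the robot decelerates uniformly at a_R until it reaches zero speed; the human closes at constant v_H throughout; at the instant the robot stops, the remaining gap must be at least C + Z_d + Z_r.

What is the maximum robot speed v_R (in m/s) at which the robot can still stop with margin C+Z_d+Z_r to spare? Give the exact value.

quadratic (1)·v² + (62/25)·v + (-5661/2000) = 0
  disc = (62/25)² − 4·(1)·(-5661/2000) = 43681/2500 ; √disc = 209/50
  v_R = (−(62/25) + 209/50) / (2·(1)) = 17/20 m/s
check:
T_s = v_R/a_R = (17/20)/(1/2) = 1.7000 s
reaction-phase robot travel = 0.8500·0.0800 = 0.0680 m
braking distance = 0.8500²/(2·0.5000) = 0.7225 m
person approaches 1.2000·(0.0800+1.7000) = 2.1360 m
margins: 0.1000+0.0250+0.0300 = 0.1550 m
sum ≈ 0.0680+0.7225+2.1360+0.1550 ≈ 3.0815 m = S ✓

v_R_max = 17/20 m/s = 0.8500 m/s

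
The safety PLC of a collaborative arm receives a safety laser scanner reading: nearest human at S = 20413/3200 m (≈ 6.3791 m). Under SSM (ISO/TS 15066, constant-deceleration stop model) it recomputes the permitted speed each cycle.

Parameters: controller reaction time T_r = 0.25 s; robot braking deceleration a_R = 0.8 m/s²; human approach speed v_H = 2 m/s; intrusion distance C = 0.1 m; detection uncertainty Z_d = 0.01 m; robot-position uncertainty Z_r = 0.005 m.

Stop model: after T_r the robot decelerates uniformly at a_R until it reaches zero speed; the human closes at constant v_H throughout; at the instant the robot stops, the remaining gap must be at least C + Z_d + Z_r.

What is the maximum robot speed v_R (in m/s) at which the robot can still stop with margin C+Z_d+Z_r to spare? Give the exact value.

collect terms ⇒ (5/8)·v_R² + (11/4)·v_R + (-3689/640) = 0
  disc = (11/4)² − 4·(5/8)·(-3689/640) = 5625/256 ; √disc = 75/16
  v_R = (−(11/4) + 75/16) / (2·(5/8)) = 31/20 m/s
check:
braking lasts T_s = (31/20)/(4/5) = 1.9375 s
robot covers v_R·T_r = 1.5500·0.2500 = 0.3875 m before braking
robot under decel: 1.5500²/(2·0.8000) = 1.5016 m
human closes 2.0000·2.1875 = 4.3750 m
margins: 0.1000+0.0100+0.0050 = 0.1150 m
sum ≈ 0.3875+1.5016+4.3750+0.1150 ≈ 6.3791 m = S ✓

v_R_max = 31/20 m/s = 1.5500 m/s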